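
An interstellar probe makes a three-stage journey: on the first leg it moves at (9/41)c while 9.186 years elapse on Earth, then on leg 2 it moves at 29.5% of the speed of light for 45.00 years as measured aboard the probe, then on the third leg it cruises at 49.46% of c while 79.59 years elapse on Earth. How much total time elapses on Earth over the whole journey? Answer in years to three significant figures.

Δt = 136 years

Leg 1: 9.186 years is already measured on Earth.
Leg 2: β = 0.295; γ = 1/√(1 − 0.295²) = 1/√0.9130 = 1.047; Δt_2 = 1.047 × 45.00 = 47.10 years.
Leg 3: 79.59 years is already measured on Earth.
Total: 9.186 + 47.10 + 79.59 years.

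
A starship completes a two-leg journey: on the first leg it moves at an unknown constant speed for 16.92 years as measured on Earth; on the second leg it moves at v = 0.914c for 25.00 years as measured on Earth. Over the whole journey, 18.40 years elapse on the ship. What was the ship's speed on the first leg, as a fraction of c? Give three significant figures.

β = 0.873

Leg 1: speed unknown; τ_1 = 16.92/γ_1.
Leg 2: γ = 1/√(1 − 0.914²) = 1/√0.1646 = 2.465; τ_2 = 25.00/2.465 = 10.14 years.
Total proper time: τ_1 + 10.14 = 18.40, so τ_1 = 18.40 − 10.14 = 8.257 years.
γ_1 = 16.92/8.257 = 2.049; β = √(1 − 1/γ²) = √0.7618.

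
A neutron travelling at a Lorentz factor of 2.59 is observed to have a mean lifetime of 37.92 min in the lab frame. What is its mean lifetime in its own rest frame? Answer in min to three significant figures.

τ₀ = 14.6 min

γ = 2.59
The lab-frame lifetime is the dilated interval; the proper lifetime is τ₀ = Δt/γ = 37.92/2.590 min.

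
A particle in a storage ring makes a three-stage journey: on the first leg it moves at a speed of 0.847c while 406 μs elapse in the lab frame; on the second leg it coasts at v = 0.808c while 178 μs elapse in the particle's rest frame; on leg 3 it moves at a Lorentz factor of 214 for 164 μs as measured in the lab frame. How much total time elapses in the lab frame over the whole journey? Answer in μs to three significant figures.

Leg 1: 406 μs is already measured in the lab frame.
Leg 2: γ = 1/√(1 − 0.808²) = 1/√0.3471 = 1.697; Δt_2 = 1.697 × 178 = 302.1 μs.
Leg 3: 164 μs is already measured in the lab frame.
Total: 406.0 + 302.1 + 164.0 μs.

Δt = 872 μs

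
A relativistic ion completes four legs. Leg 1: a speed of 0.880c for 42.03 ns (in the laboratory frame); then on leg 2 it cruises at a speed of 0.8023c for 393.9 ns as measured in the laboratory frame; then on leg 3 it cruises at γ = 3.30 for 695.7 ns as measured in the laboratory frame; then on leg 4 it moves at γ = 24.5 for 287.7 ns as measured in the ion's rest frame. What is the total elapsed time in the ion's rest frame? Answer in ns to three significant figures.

τ = 754 ns

Leg 1: γ = 1/√(1 − 0.880²) = 1/√0.2256 = 2.105; τ_1 = 42.03/2.105 = 19.96 ns.
Leg 2: γ = 1/√(1 − 0.8023²) = 1/√0.3563 = 1.675; τ_2 = 393.9/1.675 = 235.1 ns.
Leg 3: γ = 3.30; τ_3 = 695.7/3.300 = 210.8 ns.
Leg 4: 287.7 ns is already measured in the ion's rest frame.
Total: 19.96 + 235.1 + 210.8 + 287.7 ns.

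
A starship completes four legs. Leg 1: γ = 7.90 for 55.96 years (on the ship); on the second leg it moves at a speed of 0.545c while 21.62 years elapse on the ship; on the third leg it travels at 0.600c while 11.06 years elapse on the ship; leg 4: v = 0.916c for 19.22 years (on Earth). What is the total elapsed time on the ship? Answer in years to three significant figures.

Leg 1: 55.96 years is already measured on the ship.
Leg 2: 21.62 years is already measured on the ship.
Leg 3: 11.06 years is already measured on the ship.
Leg 4: γ = 1/√(1 − 0.916²) = 1/√0.1609 = 2.493; τ_4 = 19.22/2.493 = 7.711 years.
Total: 55.96 + 21.62 + 11.06 + 7.711 years.

τ = 96.4 years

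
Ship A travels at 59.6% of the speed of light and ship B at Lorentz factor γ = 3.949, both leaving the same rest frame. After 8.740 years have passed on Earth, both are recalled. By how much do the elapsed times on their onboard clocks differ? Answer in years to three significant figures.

A: β = 0.596; γ = 1/√(1 − 0.596²) = 1/√0.6448 = 1.245; τ_A = 8.740/1.245 = 7.018 years.
B: γ = 3.949; τ_B = 8.740/3.949 = 2.213 years.

|τ_A − τ_B| = 4.80 years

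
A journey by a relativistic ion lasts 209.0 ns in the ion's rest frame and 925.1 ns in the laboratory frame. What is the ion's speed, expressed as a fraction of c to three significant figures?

The proper time is measured in the ion's rest frame (both events occur at the ion's location); Δt is measured in the laboratory frame. γ = Δt/τ = 925.1/209.0 = 4.426.
β = √(1 − 1/γ²) = √(1 − 0.05104) = √0.9490

β = 0.974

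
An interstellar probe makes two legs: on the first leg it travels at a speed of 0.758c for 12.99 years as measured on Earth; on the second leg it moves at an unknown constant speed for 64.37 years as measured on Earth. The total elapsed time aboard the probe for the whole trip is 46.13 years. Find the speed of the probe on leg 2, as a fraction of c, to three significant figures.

β = 0.811

Leg 1: γ = 1/√(1 − 0.758²) = 1/√0.4254 = 1.533; τ_1 = 12.99/1.533 = 8.473 years.
Leg 2: speed unknown; τ_2 = 64.37/γ_2.
Total proper time: 8.473 + τ_2 = 46.13, so τ_2 = 46.13 − 8.473 = 37.66 years.
γ_2 = 64.37/37.66 = 1.709; β = √(1 − 1/γ²) = √0.6578.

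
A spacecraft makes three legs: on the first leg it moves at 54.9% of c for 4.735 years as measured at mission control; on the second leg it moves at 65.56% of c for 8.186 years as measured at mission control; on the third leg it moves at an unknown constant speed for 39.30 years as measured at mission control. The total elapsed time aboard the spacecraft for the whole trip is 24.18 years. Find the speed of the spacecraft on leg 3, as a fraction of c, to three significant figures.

β = 0.934

Leg 1: β = 0.549; γ = 1/√(1 − 0.549²) = 1/√0.6986 = 1.196; τ_1 = 4.735/1.196 = 3.958 years.
Leg 2: β = 0.6556; γ = 1/√(1 − 0.6556²) = 1/√0.5702 = 1.324; τ_2 = 8.186/1.324 = 6.181 years.
Leg 3: speed unknown; τ_3 = 39.30/γ_3.
Total proper time: 3.958 + 6.181 + τ_3 = 24.18, so τ_3 = 24.18 − 10.14 = 14.04 years.
γ_3 = 39.30/14.04 = 2.799; β = √(1 − 1/γ²) = √0.8724.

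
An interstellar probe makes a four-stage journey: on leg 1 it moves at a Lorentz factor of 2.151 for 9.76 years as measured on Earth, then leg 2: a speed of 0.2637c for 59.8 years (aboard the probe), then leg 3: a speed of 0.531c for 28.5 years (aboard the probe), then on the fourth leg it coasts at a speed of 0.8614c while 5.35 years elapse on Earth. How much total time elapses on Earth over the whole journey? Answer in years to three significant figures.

Leg 1: 9.76 years is already measured on Earth.
Leg 2: γ = 1/√(1 − 0.2637²) = 1/√0.9305 = 1.037; Δt_2 = 1.037 × 59.8 = 61.99 years.
Leg 3: γ = 1/√(1 − 0.531²) = 1/√0.7180 = 1.180; Δt_3 = 1.180 × 28.5 = 33.63 years.
Leg 4: 5.35 years is already measured on Earth.
Total: 9.760 + 61.99 + 33.63 + 5.350 years.

Δt = 111 years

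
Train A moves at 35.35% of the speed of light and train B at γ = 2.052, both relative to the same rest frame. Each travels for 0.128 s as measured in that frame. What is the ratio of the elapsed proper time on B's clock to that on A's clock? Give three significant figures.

A: β = 0.3535; γ = 1/√(1 − 0.3535²) = 1/√0.8750 = 1.069. B: γ = 2.052.
τ_A/τ_B = γ_B/γ_A = 2.052/1.069 = 1.920, so τ_B/τ_A = 0.5210.

τ_B/τ_A = 0.521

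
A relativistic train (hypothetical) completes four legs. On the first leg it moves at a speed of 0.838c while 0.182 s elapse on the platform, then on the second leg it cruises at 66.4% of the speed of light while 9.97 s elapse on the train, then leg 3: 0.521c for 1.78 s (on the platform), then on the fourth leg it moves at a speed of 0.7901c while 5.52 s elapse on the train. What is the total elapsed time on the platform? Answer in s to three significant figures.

Leg 1: 0.182 s is already measured on the platform.
Leg 2: β = 0.664; γ = 1/√(1 − 0.664²) = 1/√0.5591 = 1.337; Δt_2 = 1.337 × 9.97 = 13.33 s.
Leg 3: 1.78 s is already measured on the platform.
Leg 4: γ = 1/√(1 − 0.7901²) = 1/√0.3757 = 1.631; Δt_4 = 1.631 × 5.52 = 9.005 s.
Total: 0.1820 + 13.33 + 1.780 + 9.005 s.

Δt = 24.3 s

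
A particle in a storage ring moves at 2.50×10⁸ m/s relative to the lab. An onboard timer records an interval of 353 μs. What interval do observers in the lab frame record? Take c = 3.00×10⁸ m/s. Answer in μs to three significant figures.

Δt = 639 μs

β = 2.50×10⁸/3.00×10⁸ = 0.8333; γ = 1/√(1 − 0.8333²) = 1.809
The interval measured in the particle's rest frame is the proper time (both events occur at the same place in that frame); the lab-frame interval is Δt = γτ = 1.809 × 353 μs.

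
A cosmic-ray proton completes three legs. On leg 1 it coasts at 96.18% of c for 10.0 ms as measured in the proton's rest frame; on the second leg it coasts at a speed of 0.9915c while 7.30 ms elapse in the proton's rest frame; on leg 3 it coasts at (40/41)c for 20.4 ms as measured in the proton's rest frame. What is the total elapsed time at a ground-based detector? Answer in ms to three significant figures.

Leg 1: β = 0.9618; γ = 1/√(1 − 0.9618²) = 1/√0.07494 = 3.653; Δt_1 = 3.653 × 10.0 = 36.53 ms.
Leg 2: γ = 1/√(1 − 0.9915²) = 1/√0.01693 = 7.686; Δt_2 = 7.686 × 7.30 = 56.11 ms.
Leg 3: γ = 1/√(1 − (40/41)²) = 41/9 ≈ 4.556; Δt_3 = 4.556 × 20.4 = 92.93 ms.
Total: 36.53 + 56.11 + 92.93 ms.

Δt = 186 ms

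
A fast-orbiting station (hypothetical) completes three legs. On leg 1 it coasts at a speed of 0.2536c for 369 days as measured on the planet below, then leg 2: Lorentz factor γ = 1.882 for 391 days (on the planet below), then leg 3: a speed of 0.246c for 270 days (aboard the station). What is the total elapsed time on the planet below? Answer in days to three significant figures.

Δt = 1040 days

Leg 1: 369 days is already measured on the planet below.
Leg 2: 391 days is already measured on the planet below.
Leg 3: γ = 1/√(1 − 0.246²) = 1/√0.9395 = 1.032; Δt_3 = 1.032 × 270 = 278.6 days.
Total: 369.0 + 391.0 + 278.6 days.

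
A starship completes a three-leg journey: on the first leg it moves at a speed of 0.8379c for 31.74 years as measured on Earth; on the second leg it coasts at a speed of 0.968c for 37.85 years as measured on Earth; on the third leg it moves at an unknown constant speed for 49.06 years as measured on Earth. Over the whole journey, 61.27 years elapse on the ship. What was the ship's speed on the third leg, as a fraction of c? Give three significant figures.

β = 0.712

Leg 1: γ = 1/√(1 − 0.8379²) = 1/√0.2979 = 1.832; τ_1 = 31.74/1.832 = 17.32 years.
Leg 2: γ = 1/√(1 − 0.968²) = 1/√0.06298 = 3.985; τ_2 = 37.85/3.985 = 9.498 years.
Leg 3: speed unknown; τ_3 = 49.06/γ_3.
Total proper time: 17.32 + 9.498 + τ_3 = 61.27, so τ_3 = 61.27 − 26.82 = 34.45 years.
γ_3 = 49.06/34.45 = 1.424; β = √(1 − 1/γ²) = √0.5070.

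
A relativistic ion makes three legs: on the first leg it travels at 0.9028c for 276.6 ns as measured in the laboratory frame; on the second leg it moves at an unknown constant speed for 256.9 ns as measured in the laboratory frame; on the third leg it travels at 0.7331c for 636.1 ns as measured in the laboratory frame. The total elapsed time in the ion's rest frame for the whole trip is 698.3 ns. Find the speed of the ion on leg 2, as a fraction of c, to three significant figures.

Leg 1: γ = 1/√(1 − 0.9028²) = 1/√0.1850 = 2.325; τ_1 = 276.6/2.325 = 119.0 ns.
Leg 2: speed unknown; τ_2 = 256.9/γ_2.
Leg 3: γ = 1/√(1 − 0.7331²) = 1/√0.4626 = 1.470; τ_3 = 636.1/1.470 = 432.6 ns.
Total proper time: 119.0 + τ_2 + 432.6 = 698.3, so τ_2 = 698.3 − 551.6 = 146.7 ns.
γ_2 = 256.9/146.7 = 1.751; β = √(1 − 1/γ²) = √0.6738.

β = 0.821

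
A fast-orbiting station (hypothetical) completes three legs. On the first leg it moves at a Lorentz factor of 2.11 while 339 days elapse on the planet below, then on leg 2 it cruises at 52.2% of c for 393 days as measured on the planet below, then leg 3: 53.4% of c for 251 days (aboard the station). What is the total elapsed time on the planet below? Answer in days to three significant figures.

Leg 1: 339 days is already measured on the planet below.
Leg 2: 393 days is already measured on the planet below.
Leg 3: β = 0.534; γ = 1/√(1 − 0.534²) = 1/√0.7148 = 1.183; Δt_3 = 1.183 × 251 = 296.9 days.
Total: 339.0 + 393.0 + 296.9 days.

Δt = 1030 days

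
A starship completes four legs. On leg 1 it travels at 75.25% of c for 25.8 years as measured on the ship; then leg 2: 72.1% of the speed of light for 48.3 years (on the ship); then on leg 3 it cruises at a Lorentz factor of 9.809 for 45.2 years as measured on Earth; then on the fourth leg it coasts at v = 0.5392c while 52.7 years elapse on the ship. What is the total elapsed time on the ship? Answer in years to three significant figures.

Leg 1: 25.8 years is already measured on the ship.
Leg 2: 48.3 years is already measured on the ship.
Leg 3: γ = 9.809; τ_3 = 45.2/9.809 = 4.608 years.
Leg 4: 52.7 years is already measured on the ship.
Total: 25.80 + 48.30 + 4.608 + 52.70 years.

τ = 131 years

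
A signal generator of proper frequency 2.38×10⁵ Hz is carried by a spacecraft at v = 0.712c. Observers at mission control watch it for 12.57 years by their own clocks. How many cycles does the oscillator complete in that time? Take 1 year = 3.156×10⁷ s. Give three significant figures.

γ = 1/√(1 − 0.712²) = 1/√0.4931 = 1.424
During 12.57 years of lab time, the oscillator's proper time advances by τ = Δt/γ = 12.57/1.424 = 8.826 years = 2.786×10⁸ s.
N = f × τ = 2.38×10⁵ × 2.786×10⁸ = 6.630×10¹³.

N = 6.63×10¹³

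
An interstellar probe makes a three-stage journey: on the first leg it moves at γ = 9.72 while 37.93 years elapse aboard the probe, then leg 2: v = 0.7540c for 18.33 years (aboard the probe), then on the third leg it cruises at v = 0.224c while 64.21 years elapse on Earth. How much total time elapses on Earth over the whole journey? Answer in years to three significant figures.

Leg 1: γ = 9.72; Δt_1 = 9.720 × 37.93 = 368.7 years.
Leg 2: γ = 1/√(1 − 0.7540²) = 1/√0.4315 = 1.522; Δt_2 = 1.522 × 18.33 = 27.90 years.
Leg 3: 64.21 years is already measured on Earth.
Total: 368.7 + 27.90 + 64.21 years.

Δt = 461 years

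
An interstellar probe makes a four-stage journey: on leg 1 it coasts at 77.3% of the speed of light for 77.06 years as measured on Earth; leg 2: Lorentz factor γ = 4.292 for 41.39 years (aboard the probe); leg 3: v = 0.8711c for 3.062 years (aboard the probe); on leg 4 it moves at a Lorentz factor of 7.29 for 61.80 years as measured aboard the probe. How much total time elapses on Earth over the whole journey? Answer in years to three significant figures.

Δt = 711 years

Leg 1: 77.06 years is already measured on Earth.
Leg 2: γ = 4.292; Δt_2 = 4.292 × 41.39 = 177.6 years.
Leg 3: γ = 1/√(1 − 0.8711²) = 1/√0.2412 = 2.036; Δt_3 = 2.036 × 3.062 = 6.235 years.
Leg 4: γ = 7.29; Δt_4 = 7.290 × 61.80 = 450.5 years.
Total: 77.06 + 177.6 + 6.235 + 450.5 years.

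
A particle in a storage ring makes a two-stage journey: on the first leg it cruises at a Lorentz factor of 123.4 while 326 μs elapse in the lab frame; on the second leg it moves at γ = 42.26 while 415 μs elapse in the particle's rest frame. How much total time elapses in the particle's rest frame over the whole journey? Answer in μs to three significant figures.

τ = 418 μs

Leg 1: γ = 123.4; τ_1 = 326/123.4 = 2.642 μs.
Leg 2: 415 μs is already measured in the particle's rest frame.
Total: 2.642 + 415.0 μs.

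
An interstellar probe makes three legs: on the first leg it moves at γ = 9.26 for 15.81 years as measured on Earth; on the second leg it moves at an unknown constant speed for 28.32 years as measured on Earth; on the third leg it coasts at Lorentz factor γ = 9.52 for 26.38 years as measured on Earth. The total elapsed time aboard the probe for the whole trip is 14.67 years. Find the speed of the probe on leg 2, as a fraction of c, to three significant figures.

Leg 1: γ = 9.26; τ_1 = 15.81/9.260 = 1.707 years.
Leg 2: speed unknown; τ_2 = 28.32/γ_2.
Leg 3: γ = 9.52; τ_3 = 26.38/9.520 = 2.771 years.
Total proper time: 1.707 + τ_2 + 2.771 = 14.67, so τ_2 = 14.67 − 4.478 = 10.19 years.
γ_2 = 28.32/10.19 = 2.779; β = √(1 − 1/γ²) = √0.8705.

β = 0.933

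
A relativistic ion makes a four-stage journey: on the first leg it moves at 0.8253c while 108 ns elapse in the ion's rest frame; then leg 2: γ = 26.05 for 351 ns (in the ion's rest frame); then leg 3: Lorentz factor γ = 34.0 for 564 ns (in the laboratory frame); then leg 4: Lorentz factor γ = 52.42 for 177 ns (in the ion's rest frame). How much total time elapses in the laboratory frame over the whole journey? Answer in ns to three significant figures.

Δt = 1.92×10⁴ ns

Leg 1: γ = 1/√(1 − 0.8253²) = 1/√0.3189 = 1.771; Δt_1 = 1.771 × 108 = 191.3 ns.
Leg 2: γ = 26.05; Δt_2 = 26.05 × 351 = 9144 ns.
Leg 3: 564 ns is already measured in the laboratory frame.
Leg 4: γ = 52.42; Δt_4 = 52.42 × 177 = 9278 ns.
Total: 191.3 + 9144 + 564.0 + 9278 ns.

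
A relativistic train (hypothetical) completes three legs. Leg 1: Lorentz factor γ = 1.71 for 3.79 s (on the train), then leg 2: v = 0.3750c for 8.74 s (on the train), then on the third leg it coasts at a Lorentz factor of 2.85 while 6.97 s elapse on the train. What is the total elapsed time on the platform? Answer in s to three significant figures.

Leg 1: γ = 1.71; Δt_1 = 1.710 × 3.79 = 6.481 s.
Leg 2: γ = 1/√(1 − 0.3750²) = 1/√0.8594 = 1.079; Δt_2 = 1.079 × 8.74 = 9.428 s.
Leg 3: γ = 2.85; Δt_3 = 2.850 × 6.97 = 19.86 s.
Total: 6.481 + 9.428 + 19.86 s.

Δt = 35.8 s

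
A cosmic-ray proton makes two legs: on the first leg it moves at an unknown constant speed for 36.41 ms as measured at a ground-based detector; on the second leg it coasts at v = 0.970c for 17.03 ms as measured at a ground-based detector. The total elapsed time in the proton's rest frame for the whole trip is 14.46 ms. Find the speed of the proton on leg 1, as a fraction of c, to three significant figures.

Leg 1: speed unknown; τ_1 = 36.41/γ_1.
Leg 2: γ = 1/√(1 − 0.970²) = 1/√0.05910 = 4.113; τ_2 = 17.03/4.113 = 4.140 ms.
Total proper time: τ_1 + 4.140 = 14.46, so τ_1 = 14.46 − 4.140 = 10.32 ms.
γ_1 = 36.41/10.32 = 3.528; β = √(1 − 1/γ²) = √0.9197.

β = 0.959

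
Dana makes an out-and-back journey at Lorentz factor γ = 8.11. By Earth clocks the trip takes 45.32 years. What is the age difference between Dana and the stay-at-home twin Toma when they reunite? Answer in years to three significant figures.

γ = 8.11
Dana's elapsed proper time: τ = 45.32/8.110 = 5.588 years.
Age gap = Δt − τ = 45.32 − 5.588 years.

Δt − τ = 39.7 years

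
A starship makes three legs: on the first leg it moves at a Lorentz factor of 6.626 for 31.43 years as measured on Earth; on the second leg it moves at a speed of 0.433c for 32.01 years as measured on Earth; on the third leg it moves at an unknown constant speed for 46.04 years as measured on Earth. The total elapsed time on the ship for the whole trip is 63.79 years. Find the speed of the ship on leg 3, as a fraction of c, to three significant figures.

Leg 1: γ = 6.626; τ_1 = 31.43/6.626 = 4.743 years.
Leg 2: γ = 1/√(1 − 0.433²) = 1/√0.8125 = 1.109; τ_2 = 32.01/1.109 = 28.85 years.
Leg 3: speed unknown; τ_3 = 46.04/γ_3.
Total proper time: 4.743 + 28.85 + τ_3 = 63.79, so τ_3 = 63.79 − 33.60 = 30.19 years.
γ_3 = 46.04/30.19 = 1.525; β = √(1 − 1/γ²) = √0.5699.

β = 0.755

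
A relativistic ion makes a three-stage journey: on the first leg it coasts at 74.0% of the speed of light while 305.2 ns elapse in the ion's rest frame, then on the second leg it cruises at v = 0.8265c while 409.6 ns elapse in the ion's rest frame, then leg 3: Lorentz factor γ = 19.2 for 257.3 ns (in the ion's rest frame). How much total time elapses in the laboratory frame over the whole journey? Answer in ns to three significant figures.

Δt = 6120 ns

Leg 1: β = 0.740; γ = 1/√(1 − 0.740²) = 1/√0.4524 = 1.487; Δt_1 = 1.487 × 305.2 = 453.8 ns.
Leg 2: γ = 1/√(1 − 0.8265²) = 1/√0.3169 = 1.776; Δt_2 = 1.776 × 409.6 = 727.6 ns.
Leg 3: γ = 19.2; Δt_3 = 19.20 × 257.3 = 4940 ns.
Total: 453.8 + 727.6 + 4940 ns.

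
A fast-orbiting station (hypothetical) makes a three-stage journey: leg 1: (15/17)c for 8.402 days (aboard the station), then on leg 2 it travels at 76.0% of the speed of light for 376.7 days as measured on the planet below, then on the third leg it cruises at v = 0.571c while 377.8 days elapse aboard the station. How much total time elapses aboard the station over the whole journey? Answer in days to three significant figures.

τ = 631 days

Leg 1: 8.402 days is already measured aboard the station.
Leg 2: β = 0.760; γ = 1/√(1 − 0.760²) = 1/√0.4224 = 1.539; τ_2 = 376.7/1.539 = 244.8 days.
Leg 3: 377.8 days is already measured aboard the station.
Total: 8.402 + 244.8 + 377.8 days.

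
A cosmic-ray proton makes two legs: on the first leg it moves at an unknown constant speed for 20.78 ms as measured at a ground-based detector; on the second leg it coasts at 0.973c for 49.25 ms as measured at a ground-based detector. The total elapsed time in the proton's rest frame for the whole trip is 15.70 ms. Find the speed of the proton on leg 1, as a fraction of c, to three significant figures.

Leg 1: speed unknown; τ_1 = 20.78/γ_1.
Leg 2: γ = 1/√(1 − 0.973²) = 1/√0.05327 = 4.333; τ_2 = 49.25/4.333 = 11.37 ms.
Total proper time: τ_1 + 11.37 = 15.70, so τ_1 = 15.70 − 11.37 = 4.333 ms.
γ_1 = 20.78/4.333 = 4.796; β = √(1 − 1/γ²) = √0.9565.

β = 0.978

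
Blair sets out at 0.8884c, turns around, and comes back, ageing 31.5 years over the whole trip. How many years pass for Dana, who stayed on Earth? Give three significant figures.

γ = 1/√(1 − 0.8884²) = 1/√0.2107 = 2.178
Earth-frame duration is the dilated interval: Δt = γτ = 2.178 × 31.5 years.

Δt = 68.6 years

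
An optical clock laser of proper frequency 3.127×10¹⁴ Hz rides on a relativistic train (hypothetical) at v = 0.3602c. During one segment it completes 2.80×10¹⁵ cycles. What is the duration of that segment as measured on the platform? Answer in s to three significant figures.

γ = 1/√(1 − 0.3602²) = 1/√0.8703 = 1.072
Proper time for N cycles: τ = N/f = 2.80×10¹⁵/(3.127×10¹⁴) = 8.954×10⁰ s = 8.954 s.
Lab-frame duration Δt = γτ = 1.072 × 8.954 = 9.599 s.

Δt = 9.60 s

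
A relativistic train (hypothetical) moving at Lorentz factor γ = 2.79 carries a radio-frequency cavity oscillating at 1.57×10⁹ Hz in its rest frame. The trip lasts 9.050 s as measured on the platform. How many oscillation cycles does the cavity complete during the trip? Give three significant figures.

N = 5.09×10⁹

γ = 2.79
The oscillator's own cycle count is N = f × τ where τ is the proper time on the train. τ = Δt/γ = 9.050/2.790 = 3.244 s = 3.244×10⁰ s.
N = 1.57×10⁹ × 3.244×10⁰ = 5.093×10⁹.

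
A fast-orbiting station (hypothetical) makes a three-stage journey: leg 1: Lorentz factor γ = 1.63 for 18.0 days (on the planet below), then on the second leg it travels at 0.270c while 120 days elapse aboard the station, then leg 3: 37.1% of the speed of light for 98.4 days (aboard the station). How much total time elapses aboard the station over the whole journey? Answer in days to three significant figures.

τ = 229 days

Leg 1: γ = 1.63; τ_1 = 18.0/1.630 = 11.04 days.
Leg 2: 120 days is already measured aboard the station.
Leg 3: 98.4 days is already measured aboard the station.
Total: 11.04 + 120.0 + 98.40 days.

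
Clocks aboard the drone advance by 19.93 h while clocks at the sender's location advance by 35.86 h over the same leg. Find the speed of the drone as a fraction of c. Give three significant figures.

The proper time is measured aboard the drone (both events occur at the drone's location); Δt is measured at the sender's location. γ = Δt/τ = 35.86/19.93 = 1.799.
β = √(1 − 1/γ²) = √(1 − 0.3089) = √0.6911

β = 0.831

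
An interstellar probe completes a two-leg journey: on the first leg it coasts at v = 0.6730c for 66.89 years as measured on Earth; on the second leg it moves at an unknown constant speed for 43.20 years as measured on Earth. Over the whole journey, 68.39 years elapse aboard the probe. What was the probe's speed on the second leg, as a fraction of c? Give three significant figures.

Leg 1: γ = 1/√(1 − 0.6730²) = 1/√0.5471 = 1.352; τ_1 = 66.89/1.352 = 49.47 years.
Leg 2: speed unknown; τ_2 = 43.20/γ_2.
Total proper time: 49.47 + τ_2 = 68.39, so τ_2 = 68.39 − 49.47 = 18.92 years.
γ_2 = 43.20/18.92 = 2.284; β = √(1 − 1/γ²) = √0.8083.

β = 0.899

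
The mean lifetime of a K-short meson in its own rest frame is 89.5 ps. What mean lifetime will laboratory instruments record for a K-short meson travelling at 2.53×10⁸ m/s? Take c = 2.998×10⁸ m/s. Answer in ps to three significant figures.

β = 2.53×10⁸/2.998×10⁸ = 0.8439; γ = 1/√(1 − 0.8439²) = 1.864
The rest-frame lifetime is the proper time; the lab measures the dilated interval Δt = γτ₀ = 1.864 × 89.5 ps.

Δt = 167 ps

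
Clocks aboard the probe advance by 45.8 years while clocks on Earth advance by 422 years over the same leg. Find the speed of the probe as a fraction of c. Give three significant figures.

The proper time is measured aboard the probe (both events occur at the probe's location); Δt is measured on Earth. γ = Δt/τ = 422/45.8 = 9.214.
β = √(1 − 1/γ²) = √(1 − 0.01178) = √0.9882

β = 0.994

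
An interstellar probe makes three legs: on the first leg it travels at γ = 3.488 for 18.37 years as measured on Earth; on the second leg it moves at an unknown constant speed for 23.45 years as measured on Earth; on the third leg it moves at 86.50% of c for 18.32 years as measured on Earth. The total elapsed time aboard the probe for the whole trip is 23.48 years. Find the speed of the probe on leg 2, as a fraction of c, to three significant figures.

Leg 1: γ = 3.488; τ_1 = 18.37/3.488 = 5.267 years.
Leg 2: speed unknown; τ_2 = 23.45/γ_2.
Leg 3: β = 0.8650; γ = 1/√(1 − 0.8650²) = 1/√0.2518 = 1.993; τ_3 = 18.32/1.993 = 9.192 years.
Total proper time: 5.267 + τ_2 + 9.192 = 23.48, so τ_2 = 23.48 − 14.46 = 9.021 years.
γ_2 = 23.45/9.021 = 2.600; β = √(1 − 1/γ²) = √0.8520.

β = 0.923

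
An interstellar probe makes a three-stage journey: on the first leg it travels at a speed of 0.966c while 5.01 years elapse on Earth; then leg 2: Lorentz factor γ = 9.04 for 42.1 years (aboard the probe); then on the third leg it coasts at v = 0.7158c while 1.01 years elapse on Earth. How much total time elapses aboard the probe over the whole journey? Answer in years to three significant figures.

τ = 44.1 years

Leg 1: γ = 1/√(1 − 0.966²) = 1/√0.06684 = 3.868; τ_1 = 5.01/3.868 = 1.295 years.
Leg 2: 42.1 years is already measured aboard the probe.
Leg 3: γ = 1/√(1 − 0.7158²) = 1/√0.4876 = 1.432; τ_3 = 1.01/1.432 = 0.7053 years.
Total: 1.295 + 42.10 + 0.7053 years.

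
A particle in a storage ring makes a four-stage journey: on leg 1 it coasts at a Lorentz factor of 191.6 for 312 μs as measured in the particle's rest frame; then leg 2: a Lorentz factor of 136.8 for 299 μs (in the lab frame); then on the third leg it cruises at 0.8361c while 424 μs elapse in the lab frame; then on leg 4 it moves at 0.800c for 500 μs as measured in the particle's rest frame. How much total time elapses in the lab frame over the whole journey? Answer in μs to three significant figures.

Δt = 6.13×10⁴ μs

Leg 1: γ = 191.6; Δt_1 = 191.6 × 312 = 5.978×10⁴ μs.
Leg 2: 299 μs is already measured in the lab frame.
Leg 3: 424 μs is already measured in the lab frame.
Leg 4: γ = 1/√(1 − 0.800²) = 5/3 ≈ 1.667; Δt_4 = 1.667 × 500 = 833.3 μs.
Total: 5.978×10⁴ + 299.0 + 424.0 + 833.3 μs.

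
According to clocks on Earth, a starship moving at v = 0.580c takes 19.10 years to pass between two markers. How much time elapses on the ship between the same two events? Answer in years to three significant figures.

τ = 15.6 years

γ = 1/√(1 − 0.580²) = 1/√0.6636 = 1.228
The interval measured on Earth is the dilated one; the clock on the ship measures the proper time τ = Δt/γ = 19.10/1.228 years.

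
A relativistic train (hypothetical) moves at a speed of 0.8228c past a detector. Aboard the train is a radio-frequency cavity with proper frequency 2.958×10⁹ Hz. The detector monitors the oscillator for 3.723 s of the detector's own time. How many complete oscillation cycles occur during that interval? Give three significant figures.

N = 6.26×10⁹

γ = 1/√(1 − 0.8228²) = 1/√0.3230 = 1.760
During 3.723 s of lab time, the oscillator's proper time advances by τ = Δt/γ = 3.723/1.760 = 2.116 s = 2.116×10⁰ s.
N = f × τ = 2.958×10⁹ × 2.116×10⁰ = 6.259×10⁹.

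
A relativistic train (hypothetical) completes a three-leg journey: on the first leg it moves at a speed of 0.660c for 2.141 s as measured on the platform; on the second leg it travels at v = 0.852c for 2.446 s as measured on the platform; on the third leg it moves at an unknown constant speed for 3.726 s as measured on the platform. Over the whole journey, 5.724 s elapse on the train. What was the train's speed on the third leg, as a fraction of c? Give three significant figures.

Leg 1: γ = 1/√(1 − 0.660²) = 1/√0.5644 = 1.331; τ_1 = 2.141/1.331 = 1.608 s.
Leg 2: γ = 1/√(1 − 0.852²) = 1/√0.2741 = 1.910; τ_2 = 2.446/1.910 = 1.281 s.
Leg 3: speed unknown; τ_3 = 3.726/γ_3.
Total proper time: 1.608 + 1.281 + τ_3 = 5.724, so τ_3 = 5.724 − 2.889 = 2.835 s.
γ_3 = 3.726/2.835 = 1.314; β = √(1 − 1/γ²) = √0.4211.

β = 0.649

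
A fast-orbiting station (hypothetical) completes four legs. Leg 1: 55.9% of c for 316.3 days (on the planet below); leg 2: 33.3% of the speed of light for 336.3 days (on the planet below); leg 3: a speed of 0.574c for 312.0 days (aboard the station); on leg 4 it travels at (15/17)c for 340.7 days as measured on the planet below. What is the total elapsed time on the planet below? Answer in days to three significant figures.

Leg 1: 316.3 days is already measured on the planet below.
Leg 2: 336.3 days is already measured on the planet below.
Leg 3: γ = 1/√(1 − 0.574²) = 1/√0.6705 = 1.221; Δt_3 = 1.221 × 312.0 = 381.0 days.
Leg 4: 340.7 days is already measured on the planet below.
Total: 316.3 + 336.3 + 381.0 + 340.7 days.

Δt = 1370 days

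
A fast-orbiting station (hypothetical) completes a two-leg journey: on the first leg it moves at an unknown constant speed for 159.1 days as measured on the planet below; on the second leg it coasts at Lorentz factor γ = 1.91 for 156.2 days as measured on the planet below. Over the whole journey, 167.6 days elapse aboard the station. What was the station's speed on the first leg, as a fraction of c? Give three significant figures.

Leg 1: speed unknown; τ_1 = 159.1/γ_1.
Leg 2: γ = 1.91; τ_2 = 156.2/1.910 = 81.78 days.
Total proper time: τ_1 + 81.78 = 167.6, so τ_1 = 167.6 − 81.78 = 85.82 days.
γ_1 = 159.1/85.82 = 1.854; β = √(1 − 1/γ²) = √0.7090.

β = 0.842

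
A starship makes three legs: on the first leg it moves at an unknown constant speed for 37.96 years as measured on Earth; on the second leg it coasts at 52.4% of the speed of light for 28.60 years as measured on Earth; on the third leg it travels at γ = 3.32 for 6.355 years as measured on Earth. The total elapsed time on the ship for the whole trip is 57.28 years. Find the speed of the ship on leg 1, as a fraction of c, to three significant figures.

Leg 1: speed unknown; τ_1 = 37.96/γ_1.
Leg 2: β = 0.524; γ = 1/√(1 − 0.524²) = 1/√0.7254 = 1.174; τ_2 = 28.60/1.174 = 24.36 years.
Leg 3: γ = 3.32; τ_3 = 6.355/3.320 = 1.914 years.
Total proper time: τ_1 + 24.36 + 1.914 = 57.28, so τ_1 = 57.28 − 26.27 = 31.01 years.
γ_1 = 37.96/31.01 = 1.224; β = √(1 − 1/γ²) = √0.3328.

β = 0.577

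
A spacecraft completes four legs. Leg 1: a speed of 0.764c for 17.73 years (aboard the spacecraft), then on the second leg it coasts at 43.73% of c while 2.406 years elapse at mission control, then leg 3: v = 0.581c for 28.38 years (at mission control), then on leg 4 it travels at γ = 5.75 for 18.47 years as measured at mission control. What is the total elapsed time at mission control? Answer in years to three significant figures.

Leg 1: γ = 1/√(1 − 0.764²) = 1/√0.4163 = 1.550; Δt_1 = 1.550 × 17.73 = 27.48 years.
Leg 2: 2.406 years is already measured at mission control.
Leg 3: 28.38 years is already measured at mission control.
Leg 4: 18.47 years is already measured at mission control.
Total: 27.48 + 2.406 + 28.38 + 18.47 years.

Δt = 76.7 years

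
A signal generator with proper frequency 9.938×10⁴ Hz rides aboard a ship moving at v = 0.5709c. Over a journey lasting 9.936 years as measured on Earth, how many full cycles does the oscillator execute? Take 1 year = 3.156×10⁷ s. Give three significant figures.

γ = 1/√(1 − 0.5709²) = 1/√0.6741 = 1.218
The oscillator's own cycle count is N = f × τ where τ is the proper time on the ship. τ = Δt/γ = 9.936/1.218 = 8.158 years = 2.575×10⁸ s.
N = 9.938×10⁴ × 2.575×10⁸ = 2.559×10¹³.

N = 2.56×10¹³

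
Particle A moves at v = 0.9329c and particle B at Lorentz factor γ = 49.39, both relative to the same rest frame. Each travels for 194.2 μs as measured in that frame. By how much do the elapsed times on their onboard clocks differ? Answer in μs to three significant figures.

A: γ = 1/√(1 − 0.9329²) = 1/√0.1297 = 2.777; τ_A = 194.2/2.777 = 69.94 μs.
B: γ = 49.39; τ_B = 194.2/49.39 = 3.932 μs.

|τ_A − τ_B| = 66.0 μs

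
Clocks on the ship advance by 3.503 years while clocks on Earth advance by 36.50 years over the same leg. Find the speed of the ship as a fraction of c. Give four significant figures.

The proper time is measured on the ship (both events occur at the ship's location); Δt is measured on Earth. γ = Δt/τ = 36.50/3.503 = 10.42.
β = √(1 − 1/γ²) = √(1 − 0.009211) = √0.9908

v = 0.9954c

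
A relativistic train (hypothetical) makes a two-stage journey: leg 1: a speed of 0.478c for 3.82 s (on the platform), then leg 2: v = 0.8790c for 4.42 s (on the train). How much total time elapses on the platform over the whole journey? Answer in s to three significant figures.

Δt = 13.1 s

Leg 1: 3.82 s is already measured on the platform.
Leg 2: γ = 1/√(1 − 0.8790²) = 1/√0.2274 = 2.097; Δt_2 = 2.097 × 4.42 = 9.270 s.
Total: 3.820 + 9.270 s.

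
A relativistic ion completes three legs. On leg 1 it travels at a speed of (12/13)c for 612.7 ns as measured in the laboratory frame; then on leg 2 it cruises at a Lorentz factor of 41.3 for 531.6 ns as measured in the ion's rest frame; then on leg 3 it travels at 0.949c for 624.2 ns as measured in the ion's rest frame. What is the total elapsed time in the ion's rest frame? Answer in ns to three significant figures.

τ = 1390 ns

Leg 1: γ = 1/√(1 − (12/13)²) = 13/5 = 2.600; τ_1 = 612.7/2.600 = 235.7 ns.
Leg 2: 531.6 ns is already measured in the ion's rest frame.
Leg 3: 624.2 ns is already measured in the ion's rest frame.
Total: 235.7 + 531.6 + 624.2 ns.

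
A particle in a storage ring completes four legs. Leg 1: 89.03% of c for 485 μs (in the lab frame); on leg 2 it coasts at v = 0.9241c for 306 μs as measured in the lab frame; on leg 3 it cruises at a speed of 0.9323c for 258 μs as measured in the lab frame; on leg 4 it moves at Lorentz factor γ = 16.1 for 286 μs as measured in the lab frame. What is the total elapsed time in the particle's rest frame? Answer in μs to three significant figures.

Leg 1: β = 0.8903; γ = 1/√(1 − 0.8903²) = 1/√0.2074 = 2.196; τ_1 = 485/2.196 = 220.9 μs.
Leg 2: γ = 1/√(1 − 0.9241²) = 1/√0.1460 = 2.617; τ_2 = 306/2.617 = 116.9 μs.
Leg 3: γ = 1/√(1 − 0.9323²) = 1/√0.1308 = 2.765; τ_3 = 258/2.765 = 93.31 μs.
Leg 4: γ = 16.1; τ_4 = 286/16.10 = 17.76 μs.
Total: 220.9 + 116.9 + 93.31 + 17.76 μs.

τ = 449 μs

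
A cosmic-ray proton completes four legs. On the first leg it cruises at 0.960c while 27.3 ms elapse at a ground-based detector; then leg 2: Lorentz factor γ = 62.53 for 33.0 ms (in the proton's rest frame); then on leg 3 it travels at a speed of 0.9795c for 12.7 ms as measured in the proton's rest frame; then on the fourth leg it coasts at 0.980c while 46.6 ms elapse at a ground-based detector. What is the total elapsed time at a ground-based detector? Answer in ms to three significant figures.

Δt = 2200 ms

Leg 1: 27.3 ms is already measured at a ground-based detector.
Leg 2: γ = 62.53; Δt_2 = 62.53 × 33.0 = 2063 ms.
Leg 3: γ = 1/√(1 − 0.9795²) = 1/√0.04058 = 4.964; Δt_3 = 4.964 × 12.7 = 63.04 ms.
Leg 4: 46.6 ms is already measured at a ground-based detector.
Total: 27.30 + 2063 + 63.04 + 46.60 ms.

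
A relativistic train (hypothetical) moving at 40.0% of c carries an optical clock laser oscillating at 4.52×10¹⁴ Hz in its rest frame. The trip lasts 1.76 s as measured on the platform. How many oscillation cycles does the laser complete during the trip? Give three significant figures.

β = 0.400; γ = 1/√(1 − 0.400²) = 1/√0.8400 = 1.091
The oscillator's own cycle count is N = f × τ where τ is the proper time on the train. τ = Δt/γ = 1.76/1.091 = 1.613 s = 1.613×10⁰ s.
N = 4.52×10¹⁴ × 1.613×10⁰ = 7.291×10¹⁴.

N = 7.29×10¹⁴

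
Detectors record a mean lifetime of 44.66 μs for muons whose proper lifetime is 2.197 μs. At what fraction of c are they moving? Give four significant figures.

v = 0.9988c

γ = Δt/τ₀ = 44.66/2.197 = 20.33
β = √(1 − 1/γ²) = √(1 − 0.002420) = √0.9976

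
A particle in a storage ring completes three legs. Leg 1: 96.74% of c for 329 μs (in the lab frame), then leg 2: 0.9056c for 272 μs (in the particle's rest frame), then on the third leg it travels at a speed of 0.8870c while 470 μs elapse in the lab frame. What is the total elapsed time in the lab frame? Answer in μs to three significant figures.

Leg 1: 329 μs is already measured in the lab frame.
Leg 2: γ = 1/√(1 − 0.9056²) = 1/√0.1799 = 2.358; Δt_2 = 2.358 × 272 = 641.3 μs.
Leg 3: 470 μs is already measured in the lab frame.
Total: 329.0 + 641.3 + 470.0 μs.

Δt = 1440 μs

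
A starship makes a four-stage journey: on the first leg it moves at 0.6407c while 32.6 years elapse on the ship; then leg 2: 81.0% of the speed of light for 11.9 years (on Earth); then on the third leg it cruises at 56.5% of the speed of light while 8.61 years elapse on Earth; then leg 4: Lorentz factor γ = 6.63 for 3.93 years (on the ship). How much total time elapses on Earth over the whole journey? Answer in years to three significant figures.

Leg 1: γ = 1/√(1 − 0.6407²) = 1/√0.5895 = 1.302; Δt_1 = 1.302 × 32.6 = 42.46 years.
Leg 2: 11.9 years is already measured on Earth.
Leg 3: 8.61 years is already measured on Earth.
Leg 4: γ = 6.63; Δt_4 = 6.630 × 3.93 = 26.06 years.
Total: 42.46 + 11.90 + 8.610 + 26.06 years.

Δt = 89.0 years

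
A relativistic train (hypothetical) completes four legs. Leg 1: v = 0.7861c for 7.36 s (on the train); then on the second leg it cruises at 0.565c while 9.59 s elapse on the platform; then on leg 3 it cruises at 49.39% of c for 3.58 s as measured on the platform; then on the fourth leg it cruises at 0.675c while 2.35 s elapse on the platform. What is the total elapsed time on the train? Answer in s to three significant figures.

Leg 1: 7.36 s is already measured on the train.
Leg 2: γ = 1/√(1 − 0.565²) = 1/√0.6808 = 1.212; τ_2 = 9.59/1.212 = 7.913 s.
Leg 3: β = 0.4939; γ = 1/√(1 − 0.4939²) = 1/√0.7561 = 1.150; τ_3 = 3.58/1.150 = 3.113 s.
Leg 4: γ = 1/√(1 − 0.675²) = 1/√0.5444 = 1.355; τ_4 = 2.35/1.355 = 1.734 s.
Total: 7.360 + 7.913 + 3.113 + 1.734 s.

τ = 20.1 s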